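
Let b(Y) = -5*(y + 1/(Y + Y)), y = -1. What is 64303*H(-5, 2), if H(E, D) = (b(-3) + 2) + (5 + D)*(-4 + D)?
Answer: -2379211/6 ≈ -3.9654e+5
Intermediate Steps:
b(Y) = 5 - 5/(2*Y) (b(Y) = -5*(-1 + 1/(Y + Y)) = -5*(-1 + 1/(2*Y)) = 5 - 5/(2*Y))
H(E, D) = 47/6 + (-4 + D)*(5 + D) (H(E, D) = ((5 - 5/2/(-3)) + 2) + (5 + D)*(-4 + D) = ((5 - 5/2*(-1/3)) + 2) + (-4 + D)*(5 + D) = ((5 + 5/6) + 2) + (-4 + D)*(5 + D) = (35/6 + 2) + (-4 + D)*(5 + D) = 47/6 + (-4 + D)*(5 + D))
64303*H(-5, 2) = 64303*(-73/6 + 2 + 2**2) = 64303*(-73/6 + 2 + 4) = 64303*(-37/6) = -2379211/6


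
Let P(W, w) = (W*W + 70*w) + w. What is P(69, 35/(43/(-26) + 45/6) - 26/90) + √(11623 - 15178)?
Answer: 17666197/3420 + 3*I*√395 ≈ 5165.6 + 59.624*I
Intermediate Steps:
P(W, w) = W² + 71*w (P(W, w) = (W² + 70*w) + w = W² + 71*w)
P(69, 35/(43/(-26) + 45/6) - 26/90) + √(11623 - 15178) = (69² + 71*(35/(43/(-26) + 45/6) - 26/90)) + √(11623 - 15178) = (4761 + 71*(35/(43*(-1/26) + 45*(⅙)) - 26*1/90)) + √(-3555) = (4761 + 71*(35/(-43/26 + 15/2) - 13/45)) + 3*I*√395 = (4761 + 71*(35/(76/13) - 13/45)) + 3*I*√395 = (4761 + 71*(35*(13/76) - 13/45)) + 3*I*√395 = (4761 + 71*(455/76 - 13/45)) + 3*I*√395 = (4761 + 71*(19487/3420)) + 3*I*√395 = (4761 + 1383577/3420) + 3*I*√395 = 17666197/3420 + 3*I*√395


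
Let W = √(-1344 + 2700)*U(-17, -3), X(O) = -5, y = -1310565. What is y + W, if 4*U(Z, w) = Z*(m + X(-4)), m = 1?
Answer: -1310565 + 34*√339 ≈ -1.3099e+6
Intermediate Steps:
U(Z, w) = -Z (U(Z, w) = (Z*(1 - 5))/4 = (Z*(-4))/4 = (-4*Z)/4 = -Z)
W = 34*√339 (W = √(-1344 + 2700)*(-1*(-17)) = √1356*17 = (2*√339)*17 = 34*√339 ≈ 626.01)
y + W = -1310565 + 34*√339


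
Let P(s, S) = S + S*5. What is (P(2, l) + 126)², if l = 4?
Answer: 22500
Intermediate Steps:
P(s, S) = 6*S (P(s, S) = S + 5*S = 6*S)
(P(2, l) + 126)² = (6*4 + 126)² = (24 + 126)² = 150² = 22500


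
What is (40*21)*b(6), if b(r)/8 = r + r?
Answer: 80640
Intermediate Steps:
b(r) = 16*r (b(r) = 8*(r + r) = 8*(2*r) = 16*r)
(40*21)*b(6) = (40*21)*(16*6) = 840*96 = 80640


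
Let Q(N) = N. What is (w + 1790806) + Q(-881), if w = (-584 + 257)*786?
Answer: 1532903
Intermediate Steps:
w = -257022 (w = -327*786 = -257022)
(w + 1790806) + Q(-881) = (-257022 + 1790806) - 881 = 1533784 - 881 = 1532903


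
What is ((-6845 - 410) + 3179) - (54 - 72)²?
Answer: -4400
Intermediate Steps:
((-6845 - 410) + 3179) - (54 - 72)² = (-7255 + 3179) - 1*(-18)² = -4076 - 1*324 = -4076 - 324 = -4400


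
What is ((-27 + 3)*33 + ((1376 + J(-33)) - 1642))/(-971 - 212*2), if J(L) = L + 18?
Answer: 1073/1395 ≈ 0.76918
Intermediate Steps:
J(L) = 18 + L
((-27 + 3)*33 + ((1376 + J(-33)) - 1642))/(-971 - 212*2) = ((-27 + 3)*33 + ((1376 + (18 - 33)) - 1642))/(-971 - 212*2) = (-24*33 + ((1376 - 15) - 1642))/(-971 - 424) = (-792 + (1361 - 1642))/(-1395) = (-792 - 281)*(-1/1395) = -1073*(-1/1395) = 1073/1395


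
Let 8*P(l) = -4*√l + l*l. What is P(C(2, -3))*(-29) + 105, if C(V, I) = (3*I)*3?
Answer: -20301/8 + 87*I*√3/2 ≈ -2537.6 + 75.344*I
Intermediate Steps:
C(V, I) = 9*I
P(l) = -√l/2 + l²/8 (P(l) = (-4*√l + l*l)/8 = (-4*√l + l²)/8 = (l² - 4*√l)/8 = -√l/2 + l²/8)
P(C(2, -3))*(-29) + 105 = (-3*I*√3/2 + (9*(-3))²/8)*(-29) + 105 = (-3*I*√3/2 + (⅛)*(-27)²)*(-29) + 105 = (-3*I*√3/2 + (⅛)*729)*(-29) + 105 = (-3*I*√3/2 + 729/8)*(-29) + 105 = (729/8 - 3*I*√3/2)*(-29) + 105 = (-21141/8 + 87*I*√3/2) + 105 = -20301/8 + 87*I*√3/2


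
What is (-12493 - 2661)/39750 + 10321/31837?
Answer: -36099074/632760375 ≈ -0.057050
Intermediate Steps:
(-12493 - 2661)/39750 + 10321/31837 = -15154*1/39750 + 10321*(1/31837) = -7577/19875 + 10321/31837 = -36099074/632760375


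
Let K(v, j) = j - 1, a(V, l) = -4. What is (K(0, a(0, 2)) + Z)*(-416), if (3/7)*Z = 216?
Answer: -207584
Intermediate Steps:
Z = 504 (Z = (7/3)*216 = 504)
K(v, j) = -1 + j
(K(0, a(0, 2)) + Z)*(-416) = ((-1 - 4) + 504)*(-416) = (-5 + 504)*(-416) = 499*(-416) = -207584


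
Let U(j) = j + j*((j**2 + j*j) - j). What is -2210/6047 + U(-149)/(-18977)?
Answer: 40099546486/114753919 ≈ 349.44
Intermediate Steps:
U(j) = j + j*(-j + 2*j**2) (U(j) = j + j*((j**2 + j**2) - j) = j + j*(2*j**2 - j) = j + j*(-j + 2*j**2))
-2210/6047 + U(-149)/(-18977) = -2210/6047 - 149*(1 - 1*(-149) + 2*(-149)**2)/(-18977) = -2210*1/6047 - 149*(1 + 149 + 2*22201)*(-1/18977) = -2210/6047 - 149*(1 + 149 + 44402)*(-1/18977) = -2210/6047 - 149*44552*(-1/18977) = -2210/6047 - 6638248*(-1/18977) = -2210/6047 + 6638248/18977 = 40099546486/114753919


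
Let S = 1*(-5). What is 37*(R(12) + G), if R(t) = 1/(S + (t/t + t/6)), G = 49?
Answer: 3589/2 ≈ 1794.5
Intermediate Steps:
S = -5
R(t) = 1/(-4 + t/6) (R(t) = 1/(-5 + (t/t + t/6)) = 1/(-5 + (1 + t*(⅙))) = 1/(-5 + (1 + t/6)) = 1/(-4 + t/6))
37*(R(12) + G) = 37*(6/(-24 + 12) + 49) = 37*(6/(-12) + 49) = 37*(6*(-1/12) + 49) = 37*(-½ + 49) = 37*(97/2) = 3589/2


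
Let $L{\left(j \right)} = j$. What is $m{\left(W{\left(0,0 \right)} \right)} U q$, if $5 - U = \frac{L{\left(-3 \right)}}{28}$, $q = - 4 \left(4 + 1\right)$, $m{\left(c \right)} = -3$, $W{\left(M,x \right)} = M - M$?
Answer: $\frac{2145}{7} \approx 306.43$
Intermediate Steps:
$W{\left(M,x \right)} = 0$
$q = -20$ ($q = \left(-4\right) 5 = -20$)
$U = \frac{143}{28}$ ($U = 5 - - \frac{3}{28} = 5 + \frac{3}{28} = \frac{143}{28} \approx 5.1071$)
$m{\left(W{\left(0,0 \right)} \right)} U q = \left(-3\right) \frac{143}{28} \left(-20\right) = \left(- \frac{429}{28}\right) \left(-20\right) = \frac{2145}{7}$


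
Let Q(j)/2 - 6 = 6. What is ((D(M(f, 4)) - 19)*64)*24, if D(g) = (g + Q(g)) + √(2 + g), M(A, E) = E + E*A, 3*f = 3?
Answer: 19968 + 1536*√10 ≈ 24825.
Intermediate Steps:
f = 1 (f = (⅓)*3 = 1)
Q(j) = 24 (Q(j) = 12 + 2*6 = 12 + 12 = 24)
M(A, E) = E + A*E
D(g) = 24 + g + √(2 + g) (D(g) = (g + 24) + √(2 + g) = (24 + g) + √(2 + g) = 24 + g + √(2 + g))
((D(M(f, 4)) - 19)*64)*24 = (((24 + 4*(1 + 1) + √(2 + 4*(1 + 1))) - 19)*64)*24 = (((24 + 4*2 + √(2 + 4*2)) - 19)*64)*24 = (((24 + 8 + √(2 + 8)) - 19)*64)*24 = (((24 + 8 + √10) - 19)*64)*24 = (((32 + √10) - 19)*64)*24 = ((13 + √10)*64)*24 = (832 + 64*√10)*24 = 19968 + 1536*√10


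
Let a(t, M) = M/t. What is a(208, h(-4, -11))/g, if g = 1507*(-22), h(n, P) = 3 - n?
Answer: -7/6896032 ≈ -1.0151e-6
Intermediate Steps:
g = -33154
a(208, h(-4, -11))/g = ((3 - 1*(-4))/208)/(-33154) = ((3 + 4)*(1/208))*(-1/33154) = (7*(1/208))*(-1/33154) = (7/208)*(-1/33154) = -7/6896032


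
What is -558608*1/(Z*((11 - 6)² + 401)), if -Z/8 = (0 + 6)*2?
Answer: 34913/2556 ≈ 13.659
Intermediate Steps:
Z = -96 (Z = -8*(0 + 6)*2 = -48*2 = -8*12 = -96)
-558608*1/(Z*((11 - 6)² + 401)) = -558608*(-1/(96*((11 - 6)² + 401))) = -558608*(-1/(96*(5² + 401))) = -558608*(-1/(96*(25 + 401))) = -558608/(426*(-96)) = -558608/(-40896) = -558608*(-1/40896) = 34913/2556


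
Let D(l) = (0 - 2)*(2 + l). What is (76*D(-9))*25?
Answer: 26600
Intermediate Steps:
D(l) = -4 - 2*l (D(l) = -2*(2 + l) = -4 - 2*l)
(76*D(-9))*25 = (76*(-4 - 2*(-9)))*25 = (76*(-4 + 18))*25 = (76*14)*25 = 1064*25 = 26600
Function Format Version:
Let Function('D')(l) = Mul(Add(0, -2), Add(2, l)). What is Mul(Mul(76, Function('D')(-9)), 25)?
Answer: 26600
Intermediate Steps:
Function('D')(l) = Add(-4, Mul(-2, l)) (Function('D')(l) = Mul(-2, Add(2, l)) = Add(-4, Mul(-2, l)))
Mul(Mul(76, Function('D')(-9)), 25) = Mul(Mul(76, Add(-4, Mul(-2, -9))), 25) = Mul(Mul(76, Add(-4, 18)), 25) = Mul(Mul(76, 14), 25) = Mul(1064, 25) = 26600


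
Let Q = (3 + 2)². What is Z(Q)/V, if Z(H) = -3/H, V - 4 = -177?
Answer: 3/4325 ≈ 0.00069364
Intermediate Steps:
V = -173 (V = 4 - 177 = -173)
Q = 25 (Q = 5² = 25)
Z(Q)/V = -3/25/(-173) = -3*1/25*(-1/173) = -3/25*(-1/173) = 3/4325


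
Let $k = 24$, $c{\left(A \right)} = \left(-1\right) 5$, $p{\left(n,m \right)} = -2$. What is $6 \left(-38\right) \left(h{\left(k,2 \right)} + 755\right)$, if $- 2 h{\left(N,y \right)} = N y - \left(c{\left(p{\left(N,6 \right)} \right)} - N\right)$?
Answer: $-163362$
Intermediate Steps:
$c{\left(A \right)} = -5$
$h{\left(N,y \right)} = - \frac{5}{2} - \frac{N}{2} - \frac{N y}{2}$ ($h{\left(N,y \right)} = - \frac{N y - \left(-5 - N\right)}{2} = - \frac{N y + \left(5 + N\right)}{2} = - \frac{5 + N + N y}{2} = - \frac{5}{2} - \frac{N}{2} - \frac{N y}{2}$)
$6 \left(-38\right) \left(h{\left(k,2 \right)} + 755\right) = 6 \left(-38\right) \left(\left(- \frac{5}{2} - 12 - 12 \cdot 2\right) + 755\right) = - 228 \left(\left(- \frac{5}{2} - 12 - 24\right) + 755\right) = - 228 \left(- \frac{77}{2} + 755\right) = \left(-228\right) \frac{1433}{2} = -163362$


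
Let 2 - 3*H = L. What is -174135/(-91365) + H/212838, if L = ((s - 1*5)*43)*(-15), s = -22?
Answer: 7306446443/3889188774 ≈ 1.8787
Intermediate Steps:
L = 17415 (L = ((-22 - 1*5)*43)*(-15) = ((-22 - 5)*43)*(-15) = -27*43*(-15) = -1161*(-15) = 17415)
H = -17413/3 (H = ⅔ - ⅓*17415 = ⅔ - 5805 = -17413/3 ≈ -5804.3)
-174135/(-91365) + H/212838 = -174135/(-91365) - 17413/3/212838 = -174135*(-1/91365) - 17413/3*1/212838 = 11609/6091 - 17413/638514 = 7306446443/3889188774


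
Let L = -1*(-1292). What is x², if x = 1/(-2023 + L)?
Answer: 1/534361 ≈ 1.8714e-6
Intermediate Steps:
L = 1292
x = -1/731 (x = 1/(-2023 + 1292) = 1/(-731) = -1/731 ≈ -0.0013680)
x² = (-1/731)² = 1/534361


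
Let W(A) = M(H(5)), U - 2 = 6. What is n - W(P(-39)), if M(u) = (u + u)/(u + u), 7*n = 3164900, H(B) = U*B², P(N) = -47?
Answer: 3164893/7 ≈ 4.5213e+5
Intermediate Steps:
U = 8 (U = 2 + 6 = 8)
H(B) = 8*B²
n = 3164900/7 (n = (⅐)*3164900 = 3164900/7 ≈ 4.5213e+5)
M(u) = 1 (M(u) = (2*u)/((2*u)) = (2*u)*(1/(2*u)) = 1)
W(A) = 1
n - W(P(-39)) = 3164900/7 - 1*1 = 3164900/7 - 1 = 3164893/7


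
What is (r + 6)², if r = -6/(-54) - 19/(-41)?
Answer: 5885476/136161 ≈ 43.224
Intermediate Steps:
r = 212/369 (r = -6*(-1/54) - 19*(-1/41) = ⅑ + 19/41 = 212/369 ≈ 0.57453)
(r + 6)² = (212/369 + 6)² = (2426/369)² = 5885476/136161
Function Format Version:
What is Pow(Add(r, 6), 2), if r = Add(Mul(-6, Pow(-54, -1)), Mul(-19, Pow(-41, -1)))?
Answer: Rational(5885476, 136161) ≈ 43.224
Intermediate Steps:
r = Rational(212, 369) (r = Add(Mul(-6, Rational(-1, 54)), Mul(-19, Rational(-1, 41))) = Add(Rational(1, 9), Rational(19, 41)) = Rational(212, 369) ≈ 0.57453)
Pow(Add(r, 6), 2) = Pow(Add(Rational(212, 369), 6), 2) = Pow(Rational(2426, 369), 2) = Rational(5885476, 136161)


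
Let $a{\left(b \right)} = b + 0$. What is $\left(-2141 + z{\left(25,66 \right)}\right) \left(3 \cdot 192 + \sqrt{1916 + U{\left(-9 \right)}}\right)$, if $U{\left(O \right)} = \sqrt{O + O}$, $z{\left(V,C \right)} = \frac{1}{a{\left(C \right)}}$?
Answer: $- \frac{13565280}{11} - \frac{141305 \sqrt{1916 + 3 i \sqrt{2}}}{66} \approx -1.3269 \cdot 10^{6} - 103.76 i$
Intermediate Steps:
$a{\left(b \right)} = b$
$z{\left(V,C \right)} = \frac{1}{C}$
$U{\left(O \right)} = \sqrt{2} \sqrt{O}$ ($U{\left(O \right)} = \sqrt{2 O} = \sqrt{2} \sqrt{O}$)
$\left(-2141 + z{\left(25,66 \right)}\right) \left(3 \cdot 192 + \sqrt{1916 + U{\left(-9 \right)}}\right) = \left(-2141 + \frac{1}{66}\right) \left(3 \cdot 192 + \sqrt{1916 + \sqrt{2} \sqrt{-9}}\right) = \left(-2141 + \frac{1}{66}\right) \left(576 + \sqrt{1916 + \sqrt{2} \cdot 3 i}\right) = - \frac{141305 \left(576 + \sqrt{1916 + 3 i \sqrt{2}}\right)}{66} = - \frac{13565280}{11} - \frac{141305 \sqrt{1916 + 3 i \sqrt{2}}}{66}$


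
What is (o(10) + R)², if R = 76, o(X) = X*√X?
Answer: 6776 + 1520*√10 ≈ 11583.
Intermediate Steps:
o(X) = X^(3/2)
(o(10) + R)² = (10^(3/2) + 76)² = (10*√10 + 76)² = (76 + 10*√10)²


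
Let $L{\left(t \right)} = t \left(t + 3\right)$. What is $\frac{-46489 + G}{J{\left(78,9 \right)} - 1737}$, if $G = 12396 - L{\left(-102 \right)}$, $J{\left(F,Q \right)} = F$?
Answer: $\frac{6313}{237} \approx 26.637$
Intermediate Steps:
$L{\left(t \right)} = t \left(3 + t\right)$
$G = 2298$ ($G = 12396 - - 102 \left(3 - 102\right) = 12396 - \left(-102\right) \left(-99\right) = 12396 - 10098 = 2298$)
$\frac{-46489 + G}{J{\left(78,9 \right)} - 1737} = \frac{-46489 + 2298}{78 - 1737} = - \frac{44191}{-1659} = \left(-44191\right) \left(- \frac{1}{1659}\right) = \frac{6313}{237}$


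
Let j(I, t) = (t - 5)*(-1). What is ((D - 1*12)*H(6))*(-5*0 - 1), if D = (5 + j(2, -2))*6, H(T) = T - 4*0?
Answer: -360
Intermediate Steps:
j(I, t) = 5 - t (j(I, t) = (-5 + t)*(-1) = 5 - t)
H(T) = T (H(T) = T + 0 = T)
D = 72 (D = (5 + (5 - 1*(-2)))*6 = (5 + (5 + 2))*6 = (5 + 7)*6 = 12*6 = 72)
((D - 1*12)*H(6))*(-5*0 - 1) = ((72 - 1*12)*6)*(-5*0 - 1) = ((72 - 12)*6)*(0 - 1) = (60*6)*(-1) = 360*(-1) = -360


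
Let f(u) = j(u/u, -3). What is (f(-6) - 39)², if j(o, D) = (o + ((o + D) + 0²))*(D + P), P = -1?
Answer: 1225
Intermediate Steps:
j(o, D) = (-1 + D)*(D + 2*o) (j(o, D) = (o + ((o + D) + 0²))*(D - 1) = (o + ((D + o) + 0))*(-1 + D) = (o + (D + o))*(-1 + D) = (D + 2*o)*(-1 + D) = (-1 + D)*(D + 2*o))
f(u) = 4 (f(u) = (-3)² - 1*(-3) - 2*u/u + 2*(-3)*(u/u) = 9 + 3 - 2*1 + 2*(-3)*1 = 9 + 3 - 2 - 6 = 4)
(f(-6) - 39)² = (4 - 39)² = (-35)² = 1225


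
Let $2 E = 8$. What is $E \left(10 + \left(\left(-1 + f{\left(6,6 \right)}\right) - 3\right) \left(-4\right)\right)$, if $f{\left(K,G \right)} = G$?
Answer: $8$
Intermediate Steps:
$E = 4$ ($E = \frac{1}{2} \cdot 8 = 4$)
$E \left(10 + \left(\left(-1 + f{\left(6,6 \right)}\right) - 3\right) \left(-4\right)\right) = 4 \left(10 + \left(\left(-1 + 6\right) - 3\right) \left(-4\right)\right) = 4 \left(10 + \left(5 - 3\right) \left(-4\right)\right) = 4 \left(10 + 2 \left(-4\right)\right) = 4 \left(10 - 8\right) = 4 \cdot 2 = 8$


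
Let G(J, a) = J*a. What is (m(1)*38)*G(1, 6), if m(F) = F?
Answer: 228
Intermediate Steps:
(m(1)*38)*G(1, 6) = (1*38)*(1*6) = 38*6 = 228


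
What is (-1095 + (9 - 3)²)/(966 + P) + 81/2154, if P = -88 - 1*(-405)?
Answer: -725721/921194 ≈ -0.78780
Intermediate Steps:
P = 317 (P = -88 + 405 = 317)
(-1095 + (9 - 3)²)/(966 + P) + 81/2154 = (-1095 + (9 - 3)²)/(966 + 317) + 81/2154 = (-1095 + 6²)/1283 + 81*(1/2154) = (-1095 + 36)*(1/1283) + 27/718 = -1059*1/1283 + 27/718 = -1059/1283 + 27/718 = -725721/921194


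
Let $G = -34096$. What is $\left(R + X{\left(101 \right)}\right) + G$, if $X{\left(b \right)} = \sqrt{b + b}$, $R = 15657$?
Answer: $-18439 + \sqrt{202} \approx -18425.0$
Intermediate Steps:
$X{\left(b \right)} = \sqrt{2} \sqrt{b}$ ($X{\left(b \right)} = \sqrt{2 b} = \sqrt{2} \sqrt{b}$)
$\left(R + X{\left(101 \right)}\right) + G = \left(15657 + \sqrt{2} \sqrt{101}\right) - 34096 = \left(15657 + \sqrt{202}\right) - 34096 = -18439 + \sqrt{202}$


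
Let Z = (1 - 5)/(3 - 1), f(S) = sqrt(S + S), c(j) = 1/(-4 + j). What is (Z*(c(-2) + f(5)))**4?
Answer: 131761/81 - 2888*sqrt(10)/27 ≈ 1288.4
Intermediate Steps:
f(S) = sqrt(2)*sqrt(S) (f(S) = sqrt(2*S) = sqrt(2)*sqrt(S))
Z = -2 (Z = -4/2 = -4*1/2 = -2)
(Z*(c(-2) + f(5)))**4 = (-2*(1/(-4 - 2) + sqrt(2)*sqrt(5)))**4 = (-2*(1/(-6) + sqrt(10)))**4 = (-2*(-1/6 + sqrt(10)))**4 = (1/3 - 2*sqrt(10))**4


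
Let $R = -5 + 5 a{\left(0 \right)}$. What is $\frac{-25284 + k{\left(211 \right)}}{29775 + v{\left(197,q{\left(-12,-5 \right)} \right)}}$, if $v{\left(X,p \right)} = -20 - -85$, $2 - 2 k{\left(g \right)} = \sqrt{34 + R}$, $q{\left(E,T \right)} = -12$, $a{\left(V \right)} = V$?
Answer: $- \frac{25283}{29840} - \frac{\sqrt{29}}{59680} \approx -0.84738$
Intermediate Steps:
$R = -5$ ($R = -5 + 5 \cdot 0 = -5 + 0 = -5$)
$k{\left(g \right)} = 1 - \frac{\sqrt{29}}{2}$ ($k{\left(g \right)} = 1 - \frac{\sqrt{34 - 5}}{2} = 1 - \frac{\sqrt{29}}{2}$)
$v{\left(X,p \right)} = 65$ ($v{\left(X,p \right)} = -20 + 85 = 65$)
$\frac{-25284 + k{\left(211 \right)}}{29775 + v{\left(197,q{\left(-12,-5 \right)} \right)}} = \frac{-25284 + \left(1 - \frac{\sqrt{29}}{2}\right)}{29775 + 65} = \frac{-25283 - \frac{\sqrt{29}}{2}}{29840} = \left(-25283 - \frac{\sqrt{29}}{2}\right) \frac{1}{29840} = - \frac{25283}{29840} - \frac{\sqrt{29}}{59680}$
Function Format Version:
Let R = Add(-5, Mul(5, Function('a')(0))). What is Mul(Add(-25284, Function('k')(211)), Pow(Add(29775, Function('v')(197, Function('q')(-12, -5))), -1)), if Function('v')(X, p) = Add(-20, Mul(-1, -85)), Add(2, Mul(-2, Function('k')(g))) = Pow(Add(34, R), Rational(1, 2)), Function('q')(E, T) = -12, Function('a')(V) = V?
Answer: Add(Rational(-25283, 29840), Mul(Rational(-1, 59680), Pow(29, Rational(1, 2)))) ≈ -0.84738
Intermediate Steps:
R = -5 (R = Add(-5, Mul(5, 0)) = Add(-5, 0) = -5)
Function('k')(g) = Add(1, Mul(Rational(-1, 2), Pow(29, Rational(1, 2)))) (Function('k')(g) = Add(1, Mul(Rational(-1, 2), Pow(Add(34, -5), Rational(1, 2)))) = Add(1, Mul(Rational(-1, 2), Pow(29, Rational(1, 2)))))
Function('v')(X, p) = 65 (Function('v')(X, p) = Add(-20, 85) = 65)
Mul(Add(-25284, Function('k')(211)), Pow(Add(29775, Function('v')(197, Function('q')(-12, -5))), -1)) = Mul(Add(-25284, Add(1, Mul(Rational(-1, 2), Pow(29, Rational(1, 2))))), Pow(Add(29775, 65), -1)) = Mul(Add(-25283, Mul(Rational(-1, 2), Pow(29, Rational(1, 2)))), Pow(29840, -1)) = Mul(Add(-25283, Mul(Rational(-1, 2), Pow(29, Rational(1, 2)))), Rational(1, 29840)) = Add(Rational(-25283, 29840), Mul(Rational(-1, 59680), Pow(29, Rational(1, 2))))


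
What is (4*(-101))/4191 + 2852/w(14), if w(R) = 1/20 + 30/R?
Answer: 1673258452/1286637 ≈ 1300.5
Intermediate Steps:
w(R) = 1/20 + 30/R (w(R) = 1*(1/20) + 30/R = 1/20 + 30/R)
(4*(-101))/4191 + 2852/w(14) = (4*(-101))/4191 + 2852/(((1/20)*(600 + 14)/14)) = -404*1/4191 + 2852/(((1/20)*(1/14)*614)) = -404/4191 + 2852/(307/140) = -404/4191 + 2852*(140/307) = -404/4191 + 399280/307 = 1673258452/1286637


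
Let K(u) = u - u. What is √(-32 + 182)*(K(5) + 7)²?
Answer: 245*√6 ≈ 600.13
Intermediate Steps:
K(u) = 0
√(-32 + 182)*(K(5) + 7)² = √(-32 + 182)*(0 + 7)² = √150*7² = (5*√6)*49 = 245*√6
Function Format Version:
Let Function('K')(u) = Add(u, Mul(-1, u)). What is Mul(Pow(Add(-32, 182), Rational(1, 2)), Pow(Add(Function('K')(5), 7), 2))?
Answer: Mul(245, Pow(6, Rational(1, 2))) ≈ 600.13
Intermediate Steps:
Function('K')(u) = 0
Mul(Pow(Add(-32, 182), Rational(1, 2)), Pow(Add(Function('K')(5), 7), 2)) = Mul(Pow(Add(-32, 182), Rational(1, 2)), Pow(Add(0, 7), 2)) = Mul(Pow(150, Rational(1, 2)), Pow(7, 2)) = Mul(Mul(5, Pow(6, Rational(1, 2))), 49) = Mul(245, Pow(6, Rational(1, 2)))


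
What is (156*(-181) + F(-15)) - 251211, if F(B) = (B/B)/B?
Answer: -4191706/15 ≈ -2.7945e+5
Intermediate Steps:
F(B) = 1/B
(156*(-181) + F(-15)) - 251211 = (156*(-181) + 1/(-15)) - 251211 = (-28236 - 1/15) - 251211 = -423541/15 - 251211 = -4191706/15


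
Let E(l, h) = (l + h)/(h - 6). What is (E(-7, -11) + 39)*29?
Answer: 19749/17 ≈ 1161.7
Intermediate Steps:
E(l, h) = (h + l)/(-6 + h)
(E(-7, -11) + 39)*29 = ((-11 - 7)/(-6 - 11) + 39)*29 = (-18/(-17) + 39)*29 = (-1/17*(-18) + 39)*29 = (18/17 + 39)*29 = (681/17)*29 = 19749/17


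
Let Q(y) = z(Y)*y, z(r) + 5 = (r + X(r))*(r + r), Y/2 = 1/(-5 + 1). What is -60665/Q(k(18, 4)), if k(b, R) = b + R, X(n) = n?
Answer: 5515/8 ≈ 689.38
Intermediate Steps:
k(b, R) = R + b
Y = -½ (Y = 2/(-5 + 1) = 2/(-4) = 2*(-¼) = -½ ≈ -0.50000)
z(r) = -5 + 4*r² (z(r) = -5 + (r + r)*(r + r) = -5 + (2*r)*(2*r) = -5 + 4*r²)
Q(y) = -4*y (Q(y) = (-5 + 4*(-½)²)*y = (-5 + 4*(¼))*y = (-5 + 1)*y = -4*y)
-60665/Q(k(18, 4)) = -60665*(-1/(4*(4 + 18))) = -60665/((-4*22)) = -60665/(-88) = -60665*(-1/88) = 5515/8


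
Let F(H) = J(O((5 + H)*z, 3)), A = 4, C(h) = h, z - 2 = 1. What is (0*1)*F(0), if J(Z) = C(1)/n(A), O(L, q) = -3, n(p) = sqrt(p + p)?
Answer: 0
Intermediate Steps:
z = 3 (z = 2 + 1 = 3)
n(p) = sqrt(2)*sqrt(p) (n(p) = sqrt(2*p) = sqrt(2)*sqrt(p))
J(Z) = sqrt(2)/4 (J(Z) = 1/(sqrt(2)*sqrt(4)) = 1/(sqrt(2)*2) = 1/(2*sqrt(2)) = 1*(sqrt(2)/4) = sqrt(2)/4)
F(H) = sqrt(2)/4
(0*1)*F(0) = (0*1)*(sqrt(2)/4) = 0*(sqrt(2)/4) = 0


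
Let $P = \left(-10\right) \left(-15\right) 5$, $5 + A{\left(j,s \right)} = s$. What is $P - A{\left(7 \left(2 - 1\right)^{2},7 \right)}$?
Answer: $748$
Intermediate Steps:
$A{\left(j,s \right)} = -5 + s$
$P = 750$ ($P = 150 \cdot 5 = 750$)
$P - A{\left(7 \left(2 - 1\right)^{2},7 \right)} = 750 - \left(-5 + 7\right) = 750 - 2 = 748$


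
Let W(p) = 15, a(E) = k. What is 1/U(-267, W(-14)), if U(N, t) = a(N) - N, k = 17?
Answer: 1/284 ≈ 0.0035211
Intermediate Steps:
a(E) = 17
U(N, t) = 17 - N
1/U(-267, W(-14)) = 1/(17 - 1*(-267)) = 1/(17 + 267) = 1/284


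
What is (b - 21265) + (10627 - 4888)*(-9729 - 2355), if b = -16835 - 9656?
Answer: -69397832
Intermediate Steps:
b = -26491
(b - 21265) + (10627 - 4888)*(-9729 - 2355) = (-26491 - 21265) + (10627 - 4888)*(-9729 - 2355) = -47756 + 5739*(-12084) = -47756 - 69350076 = -69397832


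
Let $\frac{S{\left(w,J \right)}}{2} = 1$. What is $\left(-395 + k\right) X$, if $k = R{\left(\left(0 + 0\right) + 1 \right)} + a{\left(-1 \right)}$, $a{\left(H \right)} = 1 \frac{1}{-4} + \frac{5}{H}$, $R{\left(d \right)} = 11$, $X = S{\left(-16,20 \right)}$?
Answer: $- \frac{1557}{2} \approx -778.5$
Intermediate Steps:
$S{\left(w,J \right)} = 2$ ($S{\left(w,J \right)} = 2 \cdot 1 = 2$)
$X = 2$
$a{\left(H \right)} = - \frac{1}{4} + \frac{5}{H}$ ($a{\left(H \right)} = 1 \left(- \frac{1}{4}\right) + \frac{5}{H} = - \frac{1}{4} + \frac{5}{H}$)
$k = \frac{23}{4}$ ($k = 11 + \frac{20 - -1}{4 \left(-1\right)} = 11 + \frac{1}{4} \left(-1\right) \left(20 + 1\right) = 11 + \frac{1}{4} \left(-1\right) 21 = 11 - \frac{21}{4} = \frac{23}{4} \approx 5.75$)
$\left(-395 + k\right) X = \left(-395 + \frac{23}{4}\right) 2 = \left(- \frac{1557}{4}\right) 2 = - \frac{1557}{2}$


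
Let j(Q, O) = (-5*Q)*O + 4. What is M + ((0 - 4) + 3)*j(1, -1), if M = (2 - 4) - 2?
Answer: -13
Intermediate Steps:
j(Q, O) = 4 - 5*O*Q (j(Q, O) = -5*O*Q + 4 = 4 - 5*O*Q)
M = -4 (M = -2 - 2 = -4)
M + ((0 - 4) + 3)*j(1, -1) = -4 + ((0 - 4) + 3)*(4 - 5*(-1)*1) = -4 + (-4 + 3)*(4 + 5) = -4 - 1*9 = -4 - 9 = -13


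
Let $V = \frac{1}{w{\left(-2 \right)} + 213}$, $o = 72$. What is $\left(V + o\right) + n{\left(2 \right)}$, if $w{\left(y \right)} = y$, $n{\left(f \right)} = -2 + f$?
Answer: $\frac{15193}{211} \approx 72.005$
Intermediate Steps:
$V = \frac{1}{211}$ ($V = \frac{1}{-2 + 213} = \frac{1}{211} \approx 0.0047393$)
$\left(V + o\right) + n{\left(2 \right)} = \left(\frac{1}{211} + 72\right) + \left(-2 + 2\right) = \frac{15193}{211} + 0 = \frac{15193}{211}$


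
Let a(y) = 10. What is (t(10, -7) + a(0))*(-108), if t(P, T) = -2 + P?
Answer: -1944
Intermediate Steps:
(t(10, -7) + a(0))*(-108) = ((-2 + 10) + 10)*(-108) = (8 + 10)*(-108) = 18*(-108) = -1944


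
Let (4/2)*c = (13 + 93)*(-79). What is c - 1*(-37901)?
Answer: 33714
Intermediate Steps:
c = -4187 (c = ((13 + 93)*(-79))/2 = (106*(-79))/2 = (½)*(-8374) = -4187)
c - 1*(-37901) = -4187 - 1*(-37901) = -4187 + 37901 = 33714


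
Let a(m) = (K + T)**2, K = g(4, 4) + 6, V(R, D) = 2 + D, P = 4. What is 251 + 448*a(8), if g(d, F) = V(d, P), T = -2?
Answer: 45051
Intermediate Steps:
g(d, F) = 6 (g(d, F) = 2 + 4 = 6)
K = 12 (K = 6 + 6 = 12)
a(m) = 100 (a(m) = (12 - 2)**2 = 10**2 = 100)
251 + 448*a(8) = 251 + 448*100 = 251 + 44800 = 45051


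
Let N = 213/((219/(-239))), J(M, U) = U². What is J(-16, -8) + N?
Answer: -12297/73 ≈ -168.45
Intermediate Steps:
N = -16969/73 (N = 213/((219*(-1/239))) = 213/(-219/239) = 213*(-239/219) = -16969/73 ≈ -232.45)
J(-16, -8) + N = (-8)² - 16969/73 = 64 - 16969/73 = -12297/73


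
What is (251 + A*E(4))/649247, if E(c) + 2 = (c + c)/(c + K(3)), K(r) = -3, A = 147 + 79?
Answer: 1607/649247 ≈ 0.0024752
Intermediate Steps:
A = 226
E(c) = -2 + 2*c/(-3 + c) (E(c) = -2 + (c + c)/(c - 3) = -2 + (2*c)/(-3 + c) = -2 + 2*c/(-3 + c))
(251 + A*E(4))/649247 = (251 + 226*(6/(-3 + 4)))/649247 = (251 + 226*(6/1))*(1/649247) = (251 + 226*(6*1))*(1/649247) = (251 + 226*6)*(1/649247) = (251 + 1356)*(1/649247) = 1607*(1/649247) = 1607/649247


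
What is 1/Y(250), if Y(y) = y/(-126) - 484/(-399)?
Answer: -1197/923 ≈ -1.2969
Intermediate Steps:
Y(y) = 484/399 - y/126 (Y(y) = y*(-1/126) - 484*(-1/399) = -y/126 + 484/399 = 484/399 - y/126)
1/Y(250) = 1/(484/399 - 1/126*250) = 1/(484/399 - 125/63) = 1/(-923/1197) = -1197/923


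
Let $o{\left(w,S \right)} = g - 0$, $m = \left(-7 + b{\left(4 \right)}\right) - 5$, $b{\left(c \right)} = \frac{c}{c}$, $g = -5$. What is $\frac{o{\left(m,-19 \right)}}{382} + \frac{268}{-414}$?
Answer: $- \frac{52223}{79074} \approx -0.66043$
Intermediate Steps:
$b{\left(c \right)} = 1$
$m = -11$ ($m = \left(-7 + 1\right) - 5 = -6 - 5 = -11$)
$o{\left(w,S \right)} = -5$ ($o{\left(w,S \right)} = -5 - 0 = -5 + 0 = -5$)
$\frac{o{\left(m,-19 \right)}}{382} + \frac{268}{-414} = - \frac{5}{382} + \frac{268}{-414} = \left(-5\right) \frac{1}{382} + 268 \left(- \frac{1}{414}\right) = - \frac{5}{382} - \frac{134}{207} = - \frac{52223}{79074}$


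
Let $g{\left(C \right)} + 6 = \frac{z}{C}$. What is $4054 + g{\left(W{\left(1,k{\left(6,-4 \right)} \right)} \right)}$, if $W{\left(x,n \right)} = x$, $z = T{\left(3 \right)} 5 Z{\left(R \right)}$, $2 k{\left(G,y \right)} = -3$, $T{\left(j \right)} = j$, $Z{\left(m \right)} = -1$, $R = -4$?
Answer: $4033$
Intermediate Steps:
$k{\left(G,y \right)} = - \frac{3}{2}$ ($k{\left(G,y \right)} = \frac{1}{2} \left(-3\right) = - \frac{3}{2}$)
$z = -15$ ($z = 3 \cdot 5 \left(-1\right) = 15 \left(-1\right) = -15$)
$g{\left(C \right)} = -6 - \frac{15}{C}$
$4054 + g{\left(W{\left(1,k{\left(6,-4 \right)} \right)} \right)} = 4054 - \left(6 + \frac{15}{1}\right) = 4054 - 21 = 4033$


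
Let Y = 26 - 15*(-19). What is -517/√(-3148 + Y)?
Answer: 517*I*√2837/2837 ≈ 9.7065*I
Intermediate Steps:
Y = 311 (Y = 26 + 285 = 311)
-517/√(-3148 + Y) = -517/√(-3148 + 311) = -517*(-I*√2837/2837) = -(-517)*I*√2837/2837 = 517*I*√2837/2837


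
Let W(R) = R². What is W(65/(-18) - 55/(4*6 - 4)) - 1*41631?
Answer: -53901335/1296 ≈ -41591.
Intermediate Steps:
W(65/(-18) - 55/(4*6 - 4)) - 1*41631 = (65/(-18) - 55/(4*6 - 4))² - 1*41631 = (65*(-1/18) - 55/(24 - 4))² - 41631 = (-65/18 - 55/20)² - 41631 = (-65/18 - 55*1/20)² - 41631 = (-65/18 - 11/4)² - 41631 = (-229/36)² - 41631 = 52441/1296 - 41631 = -53901335/1296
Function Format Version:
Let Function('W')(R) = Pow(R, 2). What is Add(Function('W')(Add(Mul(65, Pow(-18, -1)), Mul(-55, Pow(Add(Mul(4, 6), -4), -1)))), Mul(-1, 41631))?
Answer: Rational(-53901335, 1296) ≈ -41591.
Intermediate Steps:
Add(Function('W')(Add(Mul(65, Pow(-18, -1)), Mul(-55, Pow(Add(Mul(4, 6), -4), -1)))), Mul(-1, 41631)) = Add(Pow(Add(Mul(65, Pow(-18, -1)), Mul(-55, Pow(Add(Mul(4, 6), -4), -1))), 2), Mul(-1, 41631)) = Add(Pow(Add(Mul(65, Rational(-1, 18)), Mul(-55, Pow(Add(24, -4), -1))), 2), -41631) = Add(Pow(Add(Rational(-65, 18), Mul(-55, Pow(20, -1))), 2), -41631) = Add(Pow(Add(Rational(-65, 18), Mul(-55, Rational(1, 20))), 2), -41631) = Add(Pow(Add(Rational(-65, 18), Rational(-11, 4)), 2), -41631) = Add(Pow(Rational(-229, 36), 2), -41631) = Add(Rational(52441, 1296), -41631) = Rational(-53901335, 1296)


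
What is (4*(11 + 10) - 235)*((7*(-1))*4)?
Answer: 4228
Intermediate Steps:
(4*(11 + 10) - 235)*((7*(-1))*4) = (4*21 - 235)*(-7*4) = (84 - 235)*(-28) = -151*(-28) = 4228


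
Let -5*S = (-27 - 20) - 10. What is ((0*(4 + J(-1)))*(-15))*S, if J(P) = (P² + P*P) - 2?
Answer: 0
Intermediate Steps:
S = 57/5 (S = -((-27 - 20) - 10)/5 = -(-47 - 10)/5 = -⅕*(-57) = 57/5 ≈ 11.400)
J(P) = -2 + 2*P² (J(P) = (P² + P²) - 2 = 2*P² - 2 = -2 + 2*P²)
((0*(4 + J(-1)))*(-15))*S = ((0*(4 + (-2 + 2*(-1)²)))*(-15))*(57/5) = ((0*(4 + (-2 + 2*1)))*(-15))*(57/5) = ((0*(4 + (-2 + 2)))*(-15))*(57/5) = ((0*(4 + 0))*(-15))*(57/5) = ((0*4)*(-15))*(57/5) = (0*(-15))*(57/5) = 0*(57/5) = 0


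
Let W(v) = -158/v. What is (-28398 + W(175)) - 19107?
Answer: -8313533/175 ≈ -47506.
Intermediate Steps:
(-28398 + W(175)) - 19107 = (-28398 - 158/175) - 19107 = -4969808/175 - 19107 = -8313533/175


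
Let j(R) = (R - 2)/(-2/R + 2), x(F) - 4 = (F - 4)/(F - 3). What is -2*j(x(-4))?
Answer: -792/203 ≈ -3.9015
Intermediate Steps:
x(F) = 4 + (-4 + F)/(-3 + F) (x(F) = 4 + (F - 4)/(F - 3) = 4 + (-4 + F)/(-3 + F))
j(R) = (-2 + R)/(2 - 2/R)
-2*j(x(-4)) = -(-16 + 5*(-4))/(-3 - 4)*(-2 + (-16 + 5*(-4))/(-3 - 4))/(-1 + (-16 + 5*(-4))/(-3 - 4)) = -(-16 - 20)/(-7)*(-2 + (-16 - 20)/(-7))/(-1 + (-16 - 20)/(-7)) = -(-⅐*(-36))*(-2 - ⅐*(-36))/(-1 - ⅐*(-36)) = -36*(-2 + 36/7)/(7*(-1 + 36/7)) = -36*22/(7*29/7*7) = -36*7*22/(7*29*7) = -2*396/203 = -792/203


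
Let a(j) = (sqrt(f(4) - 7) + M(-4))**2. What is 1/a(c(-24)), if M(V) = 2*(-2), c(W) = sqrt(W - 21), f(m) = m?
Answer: (4 - I*sqrt(3))**(-2) ≈ 0.036011 + 0.038383*I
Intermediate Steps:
c(W) = sqrt(-21 + W)
M(V) = -4
a(j) = (-4 + I*sqrt(3))**2 (a(j) = (sqrt(4 - 7) - 4)**2 = (sqrt(-3) - 4)**2 = (I*sqrt(3) - 4)**2 = (-4 + I*sqrt(3))**2)
1/a(c(-24)) = 1/((4 - I*sqrt(3))**2) = (4 - I*sqrt(3))**(-2)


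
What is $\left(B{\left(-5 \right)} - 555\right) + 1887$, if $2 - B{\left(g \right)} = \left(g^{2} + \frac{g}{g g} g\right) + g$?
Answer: $1313$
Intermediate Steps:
$B{\left(g \right)} = 1 - g - g^{2}$ ($B{\left(g \right)} = 2 - \left(\left(g^{2} + \frac{g}{g g} g\right) + g\right) = 2 - \left(\left(g^{2} + \frac{g}{g^{2}} g\right) + g\right) = 2 - \left(\left(g^{2} + \frac{g}{g}\right) + g\right) = 2 - \left(\left(g^{2} + 1\right) + g\right) = 2 - \left(\left(1 + g^{2}\right) + g\right) = 2 - \left(1 + g + g^{2}\right) = 1 - g - g^{2}$)
$\left(B{\left(-5 \right)} - 555\right) + 1887 = \left(\left(1 - -5 - \left(-5\right)^{2}\right) - 555\right) + 1887 = \left(\left(1 + 5 - 25\right) - 555\right) + 1887 = \left(-19 - 555\right) + 1887 = -574 + 1887 = 1313$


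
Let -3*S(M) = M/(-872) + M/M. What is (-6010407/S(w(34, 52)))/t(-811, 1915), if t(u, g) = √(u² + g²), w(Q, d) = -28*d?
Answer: 655134363*√4324946/419519762 ≈ 3247.6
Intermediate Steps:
S(M) = -⅓ + M/2616 (S(M) = -(M/(-872) + M/M)/3 = -(M*(-1/872) + 1)/3 = -(-M/872 + 1)/3 = -(1 - M/872)/3 = -⅓ + M/2616)
t(u, g) = √(g² + u²)
(-6010407/S(w(34, 52)))/t(-811, 1915) = (-6010407/(-⅓ + (-28*52)/2616))/(√(1915² + (-811)²)) = (-6010407/(-⅓ + (1/2616)*(-1456)))/(√(3667225 + 657721)) = (-6010407/(-⅓ - 182/327))/(√4324946) = (-6010407/(-97/109))*(√4324946/4324946) = (-6010407*(-109/97))*(√4324946/4324946) = 655134363*(√4324946/4324946)/97 = 655134363*√4324946/419519762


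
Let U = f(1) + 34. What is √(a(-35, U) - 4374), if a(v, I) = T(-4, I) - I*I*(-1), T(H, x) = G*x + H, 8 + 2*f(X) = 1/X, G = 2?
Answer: I*√13547/2 ≈ 58.196*I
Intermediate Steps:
f(X) = -4 + 1/(2*X)
U = 61/2 (U = (-4 + (½)/1) + 34 = (-4 + (½)*1) + 34 = (-4 + ½) + 34 = -7/2 + 34 = 61/2 ≈ 30.500)
T(H, x) = H + 2*x (T(H, x) = 2*x + H = H + 2*x)
a(v, I) = -4 + I² + 2*I (a(v, I) = (-4 + 2*I) - I*I*(-1) = (-4 + 2*I) - I²*(-1) = (-4 + 2*I) - (-1)*I² = (-4 + 2*I) + I² = -4 + I² + 2*I)
√(a(-35, U) - 4374) = √((-4 + (61/2)² + 2*(61/2)) - 4374) = √((-4 + 3721/4 + 61) - 4374) = √(3949/4 - 4374) = √(-13547/4) = I*√13547/2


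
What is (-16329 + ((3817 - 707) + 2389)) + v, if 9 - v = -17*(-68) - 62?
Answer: -11915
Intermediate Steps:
v = -1085 (v = 9 - (-17*(-68) - 62) = 9 - (1156 - 62) = 9 - 1*1094 = 9 - 1094 = -1085)
(-16329 + ((3817 - 707) + 2389)) + v = (-16329 + ((3817 - 707) + 2389)) - 1085 = (-16329 + (3110 + 2389)) - 1085 = (-16329 + 5499) - 1085 = -10830 - 1085 = -11915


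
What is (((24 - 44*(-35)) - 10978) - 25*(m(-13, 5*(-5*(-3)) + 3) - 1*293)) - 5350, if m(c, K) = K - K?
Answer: -7439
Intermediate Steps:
m(c, K) = 0
(((24 - 44*(-35)) - 10978) - 25*(m(-13, 5*(-5*(-3)) + 3) - 1*293)) - 5350 = (((24 - 44*(-35)) - 10978) - 25*(0 - 1*293)) - 5350 = (((24 + 1540) - 10978) - 25*(0 - 293)) - 5350 = ((1564 - 10978) - 25*(-293)) - 5350 = (-9414 + 7325) - 5350 = -2089 - 5350 = -7439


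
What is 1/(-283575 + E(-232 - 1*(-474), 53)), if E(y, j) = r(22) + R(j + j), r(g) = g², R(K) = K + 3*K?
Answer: -1/282667 ≈ -3.5377e-6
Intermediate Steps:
R(K) = 4*K
E(y, j) = 484 + 8*j (E(y, j) = 22² + 4*(j + j) = 484 + 4*(2*j) = 484 + 8*j)
1/(-283575 + E(-232 - 1*(-474), 53)) = 1/(-283575 + (484 + 8*53)) = 1/(-283575 + (484 + 424)) = 1/(-283575 + 908) = 1/(-282667) = -1/282667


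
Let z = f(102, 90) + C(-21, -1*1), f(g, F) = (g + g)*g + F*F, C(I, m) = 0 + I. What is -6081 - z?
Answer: -34968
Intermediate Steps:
C(I, m) = I
f(g, F) = F**2 + 2*g**2 (f(g, F) = (2*g)*g + F**2 = 2*g**2 + F**2 = F**2 + 2*g**2)
z = 28887 (z = (90**2 + 2*102**2) - 21 = (8100 + 2*10404) - 21 = (8100 + 20808) - 21 = 28908 - 21 = 28887)
-6081 - z = -6081 - 1*28887 = -6081 - 28887 = -34968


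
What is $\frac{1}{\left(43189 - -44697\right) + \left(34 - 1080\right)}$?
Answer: $\frac{1}{86840} \approx 1.1515 \cdot 10^{-5}$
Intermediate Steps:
$\frac{1}{\left(43189 - -44697\right) + \left(34 - 1080\right)} = \frac{1}{\left(43189 + 44697\right) + \left(34 - 1080\right)} = \frac{1}{87886 - 1046} = \frac{1}{86840}$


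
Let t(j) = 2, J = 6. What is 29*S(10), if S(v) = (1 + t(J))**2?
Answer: 261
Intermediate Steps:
S(v) = 9 (S(v) = (1 + 2)**2 = 3**2 = 9)
29*S(10) = 29*9 = 261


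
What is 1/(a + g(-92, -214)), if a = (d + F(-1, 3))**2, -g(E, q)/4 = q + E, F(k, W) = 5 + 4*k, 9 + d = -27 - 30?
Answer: 1/5449 ≈ 0.00018352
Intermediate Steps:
d = -66 (d = -9 + (-27 - 30) = -9 - 57 = -66)
g(E, q) = -4*E - 4*q (g(E, q) = -4*(q + E) = -4*(E + q) = -4*E - 4*q)
a = 4225 (a = (-66 + (5 + 4*(-1)))**2 = (-66 + (5 - 4))**2 = (-66 + 1)**2 = (-65)**2 = 4225)
1/(a + g(-92, -214)) = 1/(4225 + (-4*(-92) - 4*(-214))) = 1/(4225 + (368 + 856)) = 1/(4225 + 1224) = 1/5449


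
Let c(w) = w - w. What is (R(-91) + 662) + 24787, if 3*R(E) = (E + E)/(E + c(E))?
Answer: 76349/3 ≈ 25450.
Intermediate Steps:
c(w) = 0
R(E) = ⅔ (R(E) = ((E + E)/(E + 0))/3 = ((2*E)/E)/3 = (⅓)*2 = ⅔)
(R(-91) + 662) + 24787 = (⅔ + 662) + 24787 = 1988/3 + 24787 = 76349/3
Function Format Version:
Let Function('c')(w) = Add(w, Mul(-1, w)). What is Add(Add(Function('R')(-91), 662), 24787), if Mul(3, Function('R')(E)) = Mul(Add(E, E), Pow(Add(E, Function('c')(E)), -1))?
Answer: Rational(76349, 3) ≈ 25450.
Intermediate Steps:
Function('c')(w) = 0
Function('R')(E) = Rational(2, 3) (Function('R')(E) = Mul(Rational(1, 3), Mul(Add(E, E), Pow(Add(E, 0), -1))) = Mul(Rational(1, 3), Mul(Mul(2, E), Pow(E, -1))) = Mul(Rational(1, 3), 2) = Rational(2, 3))
Add(Add(Function('R')(-91), 662), 24787) = Add(Add(Rational(2, 3), 662), 24787) = Add(Rational(1988, 3), 24787) = Rational(76349, 3)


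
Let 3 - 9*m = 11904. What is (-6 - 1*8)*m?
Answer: 55538/3 ≈ 18513.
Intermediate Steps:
m = -3967/3 (m = 1/3 - 1/9*11904 = 1/3 - 3968/3 = -3967/3 ≈ -1322.3)
(-6 - 1*8)*m = (-6 - 1*8)*(-3967/3) = (-6 - 8)*(-3967/3) = -14*(-3967/3) = 55538/3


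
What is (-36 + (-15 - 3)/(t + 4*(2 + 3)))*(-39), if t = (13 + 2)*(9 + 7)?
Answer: 14067/10 ≈ 1406.7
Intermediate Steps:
t = 240 (t = 15*16 = 240)
(-36 + (-15 - 3)/(t + 4*(2 + 3)))*(-39) = (-36 + (-15 - 3)/(240 + 4*(2 + 3)))*(-39) = (-36 - 18/(240 + 4*5))*(-39) = (-36 - 18/(240 + 20))*(-39) = (-36 - 18/260)*(-39) = (-36 - 18*1/260)*(-39) = (-36 - 9/130)*(-39) = -4689/130*(-39) = 14067/10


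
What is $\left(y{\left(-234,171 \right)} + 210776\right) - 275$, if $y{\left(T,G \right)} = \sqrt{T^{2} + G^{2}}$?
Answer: $210501 + 9 \sqrt{1037} \approx 2.1079 \cdot 10^{5}$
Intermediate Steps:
$y{\left(T,G \right)} = \sqrt{G^{2} + T^{2}}$
$\left(y{\left(-234,171 \right)} + 210776\right) - 275 = \left(\sqrt{171^{2} + \left(-234\right)^{2}} + 210776\right) - 275 = \left(\sqrt{29241 + 54756} + 210776\right) - 275 = \left(\sqrt{83997} + 210776\right) - 275 = \left(9 \sqrt{1037} + 210776\right) - 275 = \left(210776 + 9 \sqrt{1037}\right) - 275 = 210501 + 9 \sqrt{1037}$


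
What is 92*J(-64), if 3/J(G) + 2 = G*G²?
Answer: -46/43691 ≈ -0.0010528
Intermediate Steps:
J(G) = 3/(-2 + G³) (J(G) = 3/(-2 + G*G²) = 3/(-2 + G³))
92*J(-64) = 92*(3/(-2 + (-64)³)) = 92*(3/(-2 - 262144)) = 92*(3/(-262146)) = 92*(3*(-1/262146)) = 92*(-1/87382) = -46/43691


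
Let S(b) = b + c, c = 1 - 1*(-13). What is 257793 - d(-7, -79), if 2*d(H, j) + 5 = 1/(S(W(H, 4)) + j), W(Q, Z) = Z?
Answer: 15725526/61 ≈ 2.5780e+5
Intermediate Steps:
c = 14 (c = 1 + 13 = 14)
S(b) = 14 + b (S(b) = b + 14 = 14 + b)
d(H, j) = -5/2 + 1/(2*(18 + j)) (d(H, j) = -5/2 + 1/(2*((14 + 4) + j)) = -5/2 + 1/(2*(18 + j)))
257793 - d(-7, -79) = 257793 - (-89 - 5*(-79))/(2*(18 - 79)) = 257793 - (-89 + 395)/(2*(-61)) = 257793 - (-1)*306/(2*61) = 257793 - 1*(-153/61) = 257793 + 153/61 = 15725526/61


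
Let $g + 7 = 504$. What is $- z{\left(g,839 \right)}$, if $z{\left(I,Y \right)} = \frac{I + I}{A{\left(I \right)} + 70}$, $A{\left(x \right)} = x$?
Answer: $- \frac{142}{81} \approx -1.7531$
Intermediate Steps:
$g = 497$ ($g = -7 + 504 = 497$)
$z{\left(I,Y \right)} = \frac{2 I}{70 + I}$ ($z{\left(I,Y \right)} = \frac{I + I}{I + 70} = \frac{2 I}{70 + I}$)
$- z{\left(g,839 \right)} = - \frac{2 \cdot 497}{70 + 497} = - \frac{2 \cdot 497}{567} = \left(-1\right) \frac{142}{81} = - \frac{142}{81}$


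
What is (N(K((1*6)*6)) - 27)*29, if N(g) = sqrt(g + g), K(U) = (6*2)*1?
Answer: -783 + 58*sqrt(6) ≈ -640.93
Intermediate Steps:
K(U) = 12 (K(U) = 12*1 = 12)
N(g) = sqrt(2)*sqrt(g) (N(g) = sqrt(2*g) = sqrt(2)*sqrt(g))
(N(K((1*6)*6)) - 27)*29 = (sqrt(2)*sqrt(12) - 27)*29 = (sqrt(2)*(2*sqrt(3)) - 27)*29 = (2*sqrt(6) - 27)*29 = (-27 + 2*sqrt(6))*29 = -783 + 58*sqrt(6)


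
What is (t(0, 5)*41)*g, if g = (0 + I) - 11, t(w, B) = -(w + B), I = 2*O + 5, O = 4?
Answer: -410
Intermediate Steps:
I = 13 (I = 2*4 + 5 = 8 + 5 = 13)
t(w, B) = -B - w (t(w, B) = -(B + w) = -B - w)
g = 2 (g = (0 + 13) - 11 = 13 - 11 = 2)
(t(0, 5)*41)*g = ((-1*5 - 1*0)*41)*2 = ((-5 + 0)*41)*2 = -5*41*2 = -205*2 = -410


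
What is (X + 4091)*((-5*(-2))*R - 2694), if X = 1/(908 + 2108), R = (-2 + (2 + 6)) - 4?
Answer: -16496517009/1508 ≈ -1.0939e+7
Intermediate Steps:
R = 2 (R = (-2 + 8) - 4 = 6 - 4 = 2)
X = 1/3016 ≈ 0.00033156
(X + 4091)*((-5*(-2))*R - 2694) = (1/3016 + 4091)*(-5*(-2)*2 - 2694) = 12338457*(10*2 - 2694)/3016 = 12338457*(20 - 2694)/3016 = (12338457/3016)*(-2674) = -16496517009/1508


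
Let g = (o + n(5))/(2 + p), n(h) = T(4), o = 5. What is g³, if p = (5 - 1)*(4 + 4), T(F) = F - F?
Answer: 125/39304 ≈ 0.0031803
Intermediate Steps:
T(F) = 0
n(h) = 0
p = 32 (p = 4*8 = 32)
g = 5/34 (g = (5 + 0)/(2 + 32) = 5/34 ≈ 0.14706)
g³ = (5/34)³ = 125/39304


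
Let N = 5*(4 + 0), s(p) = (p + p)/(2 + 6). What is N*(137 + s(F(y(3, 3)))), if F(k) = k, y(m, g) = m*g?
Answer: 2785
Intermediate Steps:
y(m, g) = g*m
s(p) = p/4 (s(p) = (2*p)/8 = (2*p)*(⅛) = p/4)
N = 20 (N = 5*4 = 20)
N*(137 + s(F(y(3, 3)))) = 20*(137 + (3*3)/4) = 20*(137 + (¼)*9) = 20*(137 + 9/4) = 20*(557/4) = 2785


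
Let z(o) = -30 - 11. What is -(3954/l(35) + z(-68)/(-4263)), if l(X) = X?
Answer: -2408191/21315 ≈ -112.98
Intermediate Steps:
z(o) = -41
-(3954/l(35) + z(-68)/(-4263)) = -(3954/35 - 41/(-4263)) = -(3954*(1/35) - 41*(-1/4263)) = -(3954/35 + 41/4263) = -1*2408191/21315 = -2408191/21315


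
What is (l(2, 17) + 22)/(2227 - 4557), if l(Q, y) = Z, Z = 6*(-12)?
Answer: 5/233 ≈ 0.021459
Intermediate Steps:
Z = -72
l(Q, y) = -72
(l(2, 17) + 22)/(2227 - 4557) = (-72 + 22)/(2227 - 4557) = -50/(-2330) = -50*(-1/2330) = 5/233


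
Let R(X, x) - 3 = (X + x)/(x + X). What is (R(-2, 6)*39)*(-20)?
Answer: -3120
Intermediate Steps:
R(X, x) = 4 (R(X, x) = 3 + (X + x)/(x + X) = 3 + (X + x)/(X + x) = 3 + 1 = 4)
(R(-2, 6)*39)*(-20) = (4*39)*(-20) = 156*(-20) = -3120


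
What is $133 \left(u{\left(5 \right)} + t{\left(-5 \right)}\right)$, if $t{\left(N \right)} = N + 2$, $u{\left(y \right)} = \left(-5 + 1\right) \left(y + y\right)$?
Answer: $-5719$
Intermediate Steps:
$u{\left(y \right)} = - 8 y$ ($u{\left(y \right)} = - 4 \cdot 2 y = - 8 y$)
$t{\left(N \right)} = 2 + N$
$133 \left(u{\left(5 \right)} + t{\left(-5 \right)}\right) = 133 \left(\left(-8\right) 5 + \left(2 - 5\right)\right) = 133 \left(-40 - 3\right) = 133 \left(-43\right) = -5719$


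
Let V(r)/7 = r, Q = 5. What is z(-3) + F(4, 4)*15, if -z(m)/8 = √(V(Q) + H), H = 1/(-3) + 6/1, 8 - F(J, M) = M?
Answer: 60 - 8*√366/3 ≈ 8.9837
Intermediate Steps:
V(r) = 7*r
F(J, M) = 8 - M
H = 17/3 (H = 1*(-⅓) + 6*1 = -⅓ + 6 = 17/3 ≈ 5.6667)
z(m) = -8*√366/3 (z(m) = -8*√(7*5 + 17/3) = -8*√(35 + 17/3) = -8*√366/3)
z(-3) + F(4, 4)*15 = -8*√366/3 + (8 - 1*4)*15 = -8*√366/3 + (8 - 4)*15 = -8*√366/3 + 4*15 = -8*√366/3 + 60 = 60 - 8*√366/3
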